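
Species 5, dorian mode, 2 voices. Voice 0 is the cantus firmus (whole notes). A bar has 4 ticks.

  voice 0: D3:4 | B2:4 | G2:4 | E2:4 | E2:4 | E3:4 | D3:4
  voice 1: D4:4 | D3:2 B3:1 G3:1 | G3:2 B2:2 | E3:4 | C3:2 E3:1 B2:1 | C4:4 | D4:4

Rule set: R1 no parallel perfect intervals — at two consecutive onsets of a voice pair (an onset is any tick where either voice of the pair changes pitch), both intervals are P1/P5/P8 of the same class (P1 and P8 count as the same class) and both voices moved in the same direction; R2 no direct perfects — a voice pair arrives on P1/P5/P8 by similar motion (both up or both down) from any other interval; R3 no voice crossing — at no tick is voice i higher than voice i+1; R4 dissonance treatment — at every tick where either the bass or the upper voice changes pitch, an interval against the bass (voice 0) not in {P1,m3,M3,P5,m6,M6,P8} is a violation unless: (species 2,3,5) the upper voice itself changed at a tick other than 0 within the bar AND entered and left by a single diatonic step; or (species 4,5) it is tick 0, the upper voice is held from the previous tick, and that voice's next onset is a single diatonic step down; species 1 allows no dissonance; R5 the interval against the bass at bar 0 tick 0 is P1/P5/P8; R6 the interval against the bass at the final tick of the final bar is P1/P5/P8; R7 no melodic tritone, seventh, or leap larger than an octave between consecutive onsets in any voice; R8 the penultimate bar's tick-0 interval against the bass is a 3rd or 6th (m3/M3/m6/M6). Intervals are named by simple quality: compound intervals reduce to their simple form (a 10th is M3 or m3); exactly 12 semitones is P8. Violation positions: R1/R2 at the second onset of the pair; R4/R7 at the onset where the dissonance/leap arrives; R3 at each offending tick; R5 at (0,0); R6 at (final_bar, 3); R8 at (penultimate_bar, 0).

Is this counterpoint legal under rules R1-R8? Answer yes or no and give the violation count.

No (1 violations)

bar 0: v0=D3 v1=D4 (P8)
bar 1: v0=B2 v1=D3 (m3)
bar 2: v0=G2 v1=G3 (P8)
bar 3: v0=E2 v1=E3 (P8)
bar 4: v0=E2 v1=C3 (m6)
bar 5: v0=E3 v1=C4 (m6)
bar 6: v0=D3 v1=D4 (P8)
  R7 @ bar5.0: B2->C4 leap 13st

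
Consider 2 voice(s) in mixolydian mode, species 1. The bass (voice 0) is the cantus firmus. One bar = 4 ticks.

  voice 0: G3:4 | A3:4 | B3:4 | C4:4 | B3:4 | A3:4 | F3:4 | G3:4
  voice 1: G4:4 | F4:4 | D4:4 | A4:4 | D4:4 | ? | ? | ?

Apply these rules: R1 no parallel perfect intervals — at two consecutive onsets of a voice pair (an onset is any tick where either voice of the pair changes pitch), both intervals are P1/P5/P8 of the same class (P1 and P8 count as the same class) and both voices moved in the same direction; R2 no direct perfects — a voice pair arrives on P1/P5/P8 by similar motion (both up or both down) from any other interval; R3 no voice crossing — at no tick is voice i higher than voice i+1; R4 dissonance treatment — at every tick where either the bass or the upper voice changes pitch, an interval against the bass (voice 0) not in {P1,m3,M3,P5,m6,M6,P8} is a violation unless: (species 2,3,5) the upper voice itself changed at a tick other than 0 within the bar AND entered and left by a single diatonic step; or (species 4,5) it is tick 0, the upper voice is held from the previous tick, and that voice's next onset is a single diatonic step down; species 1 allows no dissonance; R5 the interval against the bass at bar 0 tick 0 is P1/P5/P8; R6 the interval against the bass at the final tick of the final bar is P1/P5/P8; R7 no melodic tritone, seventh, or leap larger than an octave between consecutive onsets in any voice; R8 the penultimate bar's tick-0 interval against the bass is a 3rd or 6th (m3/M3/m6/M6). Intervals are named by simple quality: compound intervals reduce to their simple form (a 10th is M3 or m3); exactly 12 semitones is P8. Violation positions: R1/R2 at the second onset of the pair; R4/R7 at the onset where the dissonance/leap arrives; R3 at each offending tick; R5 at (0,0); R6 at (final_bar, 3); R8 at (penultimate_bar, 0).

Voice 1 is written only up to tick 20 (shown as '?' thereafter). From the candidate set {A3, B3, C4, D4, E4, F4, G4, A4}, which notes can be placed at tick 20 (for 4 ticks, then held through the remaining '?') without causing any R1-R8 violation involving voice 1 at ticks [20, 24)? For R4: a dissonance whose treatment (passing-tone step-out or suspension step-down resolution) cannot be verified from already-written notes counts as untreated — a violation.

{A4, C4, E4, F4}

A3: violates R2
B3: violates R4
C4: legal
D4: violates R4
E4: legal
F4: legal
G4: violates R4
A4: legal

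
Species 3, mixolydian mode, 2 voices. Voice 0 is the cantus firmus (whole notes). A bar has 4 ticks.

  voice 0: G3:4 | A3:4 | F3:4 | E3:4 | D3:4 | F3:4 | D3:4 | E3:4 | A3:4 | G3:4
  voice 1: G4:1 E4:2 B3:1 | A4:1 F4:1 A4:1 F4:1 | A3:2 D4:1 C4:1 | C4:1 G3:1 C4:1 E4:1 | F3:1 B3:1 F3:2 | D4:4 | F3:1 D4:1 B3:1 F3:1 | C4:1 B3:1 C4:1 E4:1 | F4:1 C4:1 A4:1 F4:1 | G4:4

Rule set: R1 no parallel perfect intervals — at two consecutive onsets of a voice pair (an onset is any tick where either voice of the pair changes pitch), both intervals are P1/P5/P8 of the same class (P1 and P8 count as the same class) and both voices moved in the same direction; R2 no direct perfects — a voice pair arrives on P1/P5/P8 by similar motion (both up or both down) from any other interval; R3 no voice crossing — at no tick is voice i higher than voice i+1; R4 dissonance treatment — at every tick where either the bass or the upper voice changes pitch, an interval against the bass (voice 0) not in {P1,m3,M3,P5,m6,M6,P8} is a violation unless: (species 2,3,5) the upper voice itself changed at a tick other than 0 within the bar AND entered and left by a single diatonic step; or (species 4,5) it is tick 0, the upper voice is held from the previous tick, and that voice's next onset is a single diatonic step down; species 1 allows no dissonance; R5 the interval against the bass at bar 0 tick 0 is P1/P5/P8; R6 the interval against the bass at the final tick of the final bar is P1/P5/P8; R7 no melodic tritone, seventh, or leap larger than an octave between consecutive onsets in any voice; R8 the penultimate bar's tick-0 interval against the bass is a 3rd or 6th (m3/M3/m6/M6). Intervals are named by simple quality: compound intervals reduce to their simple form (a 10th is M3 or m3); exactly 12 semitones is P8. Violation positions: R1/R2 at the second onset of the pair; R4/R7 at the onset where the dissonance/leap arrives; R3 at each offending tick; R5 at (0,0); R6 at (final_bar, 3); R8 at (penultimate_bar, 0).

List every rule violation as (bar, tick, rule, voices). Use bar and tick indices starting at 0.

(1, 0, R2, (0, 1))
(1, 0, R7, (1,))
(4, 0, R7, (1,))
(4, 1, R7, (1,))
(4, 2, R7, (1,))
(6, 3, R7, (1,))

bar 0: v0=G3 v1=G4 downbeat P8
bar 1: v0=A3 v1=A4 downbeat P8
bar 2: v0=F3 v1=A3 downbeat M3
bar 3: v0=E3 v1=C4 downbeat m6
bar 4: v0=D3 v1=F3 downbeat m3
bar 5: v0=F3 v1=D4 downbeat M6
bar 6: v0=D3 v1=F3 downbeat m3
bar 7: v0=E3 v1=C4 downbeat m6
bar 8: v0=A3 v1=F4 downbeat m6
bar 9: v0=G3 v1=G4 downbeat P8
  -> R2 @ bar 1 tick 0 v(0, 1): G3/B3 M3 -> A3/A4 P8 similar
  -> R7 @ bar 1 tick 0 v(1,): B3->A4 leap 10st
  -> R7 @ bar 4 tick 0 v(1,): E4->F3 leap 11st
  -> R7 @ bar 4 tick 1 v(1,): F3->B3 leap 6st
  -> R7 @ bar 4 tick 2 v(1,): B3->F3 leap 6st
  -> R7 @ bar 6 tick 3 v(1,): B3->F3 leap 6st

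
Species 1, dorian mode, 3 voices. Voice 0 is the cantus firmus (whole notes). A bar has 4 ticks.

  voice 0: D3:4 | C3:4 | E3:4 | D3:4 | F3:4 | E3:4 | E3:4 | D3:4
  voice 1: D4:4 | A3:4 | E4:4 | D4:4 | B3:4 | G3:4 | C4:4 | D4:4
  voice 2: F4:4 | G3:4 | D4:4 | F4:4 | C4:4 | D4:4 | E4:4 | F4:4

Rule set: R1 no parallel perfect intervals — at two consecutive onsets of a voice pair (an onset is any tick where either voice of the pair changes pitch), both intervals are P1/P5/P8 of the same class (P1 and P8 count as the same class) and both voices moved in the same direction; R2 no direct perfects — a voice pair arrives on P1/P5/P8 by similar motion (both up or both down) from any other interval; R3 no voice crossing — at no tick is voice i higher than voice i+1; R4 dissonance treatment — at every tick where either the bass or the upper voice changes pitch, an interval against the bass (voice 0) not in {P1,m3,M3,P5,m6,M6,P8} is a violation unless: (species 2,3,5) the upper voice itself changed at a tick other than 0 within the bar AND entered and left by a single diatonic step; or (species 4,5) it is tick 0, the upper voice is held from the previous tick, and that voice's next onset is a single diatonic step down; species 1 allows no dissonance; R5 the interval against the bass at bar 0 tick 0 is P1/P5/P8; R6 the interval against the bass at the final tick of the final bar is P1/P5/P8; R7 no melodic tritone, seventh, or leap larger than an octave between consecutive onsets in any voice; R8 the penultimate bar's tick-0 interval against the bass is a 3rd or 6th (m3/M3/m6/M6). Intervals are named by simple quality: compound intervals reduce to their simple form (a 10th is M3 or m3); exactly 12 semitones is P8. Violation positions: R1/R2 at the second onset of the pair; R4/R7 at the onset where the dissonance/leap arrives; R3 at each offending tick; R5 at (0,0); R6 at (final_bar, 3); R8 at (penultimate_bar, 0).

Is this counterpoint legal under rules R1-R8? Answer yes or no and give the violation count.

bar 0: v0=D3 v1=D4 v2=F4 (m3)
bar 1: v0=C3 v1=A3 v2=G3 (P5)
bar 2: v0=E3 v1=E4 v2=D4 (m7)
bar 3: v0=D3 v1=D4 v2=F4 (m3)
bar 4: v0=F3 v1=B3 v2=C4 (P5)
bar 5: v0=E3 v1=G3 v2=D4 (m7)
bar 6: v0=E3 v1=C4 v2=E4 (P8)
bar 7: v0=D3 v1=D4 v2=F4 (m3)
  R5 @ bar0.0: opens on m3
  R2 @ bar1.0: D3/F4 m3 -> C3/G3 P5 similar
  R3 @ bar1.0: A3 above G3
  R7 @ bar1.0: F4->G3 leap 10st
  R3 @ bar1.1: A3 above G3
  R3 @ bar1.2: A3 above G3
  R3 @ bar1.3: A3 above G3
  R2 @ bar2.0: C3/A3 M6 -> E3/E4 P8 similar
  R3 @ bar2.0: E4 above D4
  R4 @ bar2.0: E3/D4 m7 untreated
  R3 @ bar2.1: E4 above D4
  R3 @ bar2.2: E4 above D4
  R3 @ bar2.3: E4 above D4
  R1 @ bar3.0: E3/E4 P8 -> D3/D4 P8 similar
  R4 @ bar4.0: F3/B3 TT untreated
  R4 @ bar5.0: E3/D4 m7 untreated
  R8 @ bar6.0: penult P8 not 3rd/6th
  R6 @ bar7.3: closes on m3

No (18 violations)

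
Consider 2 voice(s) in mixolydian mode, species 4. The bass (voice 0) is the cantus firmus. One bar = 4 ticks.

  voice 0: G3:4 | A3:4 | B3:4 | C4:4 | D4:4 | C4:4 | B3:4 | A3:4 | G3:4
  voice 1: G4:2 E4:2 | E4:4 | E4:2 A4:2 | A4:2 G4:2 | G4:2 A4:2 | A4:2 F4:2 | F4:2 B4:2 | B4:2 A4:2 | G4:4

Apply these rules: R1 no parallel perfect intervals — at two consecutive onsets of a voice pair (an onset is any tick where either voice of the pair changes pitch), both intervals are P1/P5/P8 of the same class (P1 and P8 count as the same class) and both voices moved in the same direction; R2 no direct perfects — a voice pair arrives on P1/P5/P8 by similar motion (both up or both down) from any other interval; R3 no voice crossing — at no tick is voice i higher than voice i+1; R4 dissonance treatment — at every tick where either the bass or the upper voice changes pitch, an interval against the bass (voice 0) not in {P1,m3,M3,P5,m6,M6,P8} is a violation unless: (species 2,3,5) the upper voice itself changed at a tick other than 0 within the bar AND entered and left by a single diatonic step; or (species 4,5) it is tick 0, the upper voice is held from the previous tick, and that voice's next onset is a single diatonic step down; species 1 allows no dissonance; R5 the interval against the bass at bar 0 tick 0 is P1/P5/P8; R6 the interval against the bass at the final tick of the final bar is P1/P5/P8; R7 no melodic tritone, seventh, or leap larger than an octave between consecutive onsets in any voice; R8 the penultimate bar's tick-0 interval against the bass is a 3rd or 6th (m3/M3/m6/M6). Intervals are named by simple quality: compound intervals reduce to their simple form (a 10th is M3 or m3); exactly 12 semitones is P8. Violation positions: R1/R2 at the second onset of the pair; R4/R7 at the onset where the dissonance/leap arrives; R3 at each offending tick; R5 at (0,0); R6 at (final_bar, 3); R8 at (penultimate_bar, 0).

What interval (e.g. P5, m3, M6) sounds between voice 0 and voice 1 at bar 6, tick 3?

voice 0=B3 voice 1=B4 -> P8

P8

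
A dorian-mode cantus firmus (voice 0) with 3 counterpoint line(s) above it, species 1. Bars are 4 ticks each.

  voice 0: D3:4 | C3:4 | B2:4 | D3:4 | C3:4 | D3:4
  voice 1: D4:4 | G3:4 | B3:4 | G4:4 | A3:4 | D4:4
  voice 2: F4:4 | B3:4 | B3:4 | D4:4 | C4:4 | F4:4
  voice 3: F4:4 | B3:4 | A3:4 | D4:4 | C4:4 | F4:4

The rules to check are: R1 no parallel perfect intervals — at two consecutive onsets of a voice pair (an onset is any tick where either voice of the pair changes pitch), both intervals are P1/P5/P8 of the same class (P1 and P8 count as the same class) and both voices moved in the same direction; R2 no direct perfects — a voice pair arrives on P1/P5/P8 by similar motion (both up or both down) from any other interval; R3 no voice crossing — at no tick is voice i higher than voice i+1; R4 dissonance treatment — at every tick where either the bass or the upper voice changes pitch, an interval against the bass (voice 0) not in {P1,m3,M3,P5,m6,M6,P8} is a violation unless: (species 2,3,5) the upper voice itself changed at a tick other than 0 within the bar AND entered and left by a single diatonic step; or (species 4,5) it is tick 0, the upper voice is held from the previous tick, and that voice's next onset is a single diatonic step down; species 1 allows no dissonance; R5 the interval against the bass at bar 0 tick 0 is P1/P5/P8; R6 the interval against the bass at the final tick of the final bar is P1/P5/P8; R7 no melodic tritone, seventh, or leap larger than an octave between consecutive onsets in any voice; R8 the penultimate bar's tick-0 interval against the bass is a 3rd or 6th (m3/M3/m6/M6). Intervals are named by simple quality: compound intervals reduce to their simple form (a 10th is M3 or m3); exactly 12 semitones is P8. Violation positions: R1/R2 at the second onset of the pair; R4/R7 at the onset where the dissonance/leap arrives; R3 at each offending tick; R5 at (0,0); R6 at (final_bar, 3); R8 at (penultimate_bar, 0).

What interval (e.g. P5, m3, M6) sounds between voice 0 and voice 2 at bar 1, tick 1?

voice 0=C3 voice 2=B3 -> M7

M7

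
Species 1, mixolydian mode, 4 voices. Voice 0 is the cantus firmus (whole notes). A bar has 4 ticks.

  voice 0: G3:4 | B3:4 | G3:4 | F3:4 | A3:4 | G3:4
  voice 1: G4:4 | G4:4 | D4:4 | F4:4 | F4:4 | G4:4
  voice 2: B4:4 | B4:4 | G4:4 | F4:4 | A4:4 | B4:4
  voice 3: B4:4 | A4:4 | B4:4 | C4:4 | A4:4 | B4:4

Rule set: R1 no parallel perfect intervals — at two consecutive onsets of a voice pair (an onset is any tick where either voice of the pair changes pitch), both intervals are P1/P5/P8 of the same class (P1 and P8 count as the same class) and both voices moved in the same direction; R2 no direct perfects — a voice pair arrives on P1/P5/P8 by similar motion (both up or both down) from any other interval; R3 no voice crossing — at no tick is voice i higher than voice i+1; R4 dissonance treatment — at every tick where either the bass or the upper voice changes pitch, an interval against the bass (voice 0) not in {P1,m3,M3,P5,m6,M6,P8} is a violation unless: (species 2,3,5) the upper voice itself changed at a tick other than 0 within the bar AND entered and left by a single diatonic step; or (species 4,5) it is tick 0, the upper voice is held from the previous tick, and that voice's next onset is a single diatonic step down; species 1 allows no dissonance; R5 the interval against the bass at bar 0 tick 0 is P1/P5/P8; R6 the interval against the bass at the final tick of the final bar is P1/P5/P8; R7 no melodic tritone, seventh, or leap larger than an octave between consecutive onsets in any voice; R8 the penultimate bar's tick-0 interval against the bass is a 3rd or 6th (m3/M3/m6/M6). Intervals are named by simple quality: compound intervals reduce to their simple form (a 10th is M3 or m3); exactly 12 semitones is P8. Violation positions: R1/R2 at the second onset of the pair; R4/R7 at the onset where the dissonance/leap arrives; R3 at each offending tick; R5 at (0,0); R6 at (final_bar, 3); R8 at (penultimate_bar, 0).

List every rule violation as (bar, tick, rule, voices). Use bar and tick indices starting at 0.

bar 0: v0=G3 v1=G4 v2=B4 v3=B4 downbeat M3
bar 1: v0=B3 v1=G4 v2=B4 v3=A4 downbeat m7
bar 2: v0=G3 v1=D4 v2=G4 v3=B4 downbeat M3
bar 3: v0=F3 v1=F4 v2=F4 v3=C4 downbeat P5
bar 4: v0=A3 v1=F4 v2=A4 v3=A4 downbeat P8
bar 5: v0=G3 v1=G4 v2=B4 v3=B4 downbeat M3
  -> R5 @ bar 0 tick 0 v(0, 2): opens on M3
  -> R5 @ bar 0 tick 0 v(0, 3): opens on M3
  -> R3 @ bar 1 tick 0 v(2, 3): B4 above A4
  -> R4 @ bar 1 tick 0 v(0, 3): B3/A4 m7 untreated
  -> R3 @ bar 1 tick 1 v(2, 3): B4 above A4
  -> R3 @ bar 1 tick 2 v(2, 3): B4 above A4
  -> R3 @ bar 1 tick 3 v(2, 3): B4 above A4
  -> R1 @ bar 2 tick 0 v(0, 2): B3/B4 P8 -> G3/G4 P8 similar
  -> R2 @ bar 2 tick 0 v(0, 1): B3/G4 m6 -> G3/D4 P5 similar
  -> R1 @ bar 3 tick 0 v(0, 2): G3/G4 P8 -> F3/F4 P8 similar
  -> R2 @ bar 3 tick 0 v(0, 3): G3/B4 M3 -> F3/C4 P5 similar
  -> R3 @ bar 3 tick 0 v(2, 3): F4 above C4
  -> R7 @ bar 3 tick 0 v(3,): B4->C4 leap 11st
  -> R3 @ bar 3 tick 1 v(2, 3): F4 above C4
  -> R3 @ bar 3 tick 2 v(2, 3): F4 above C4
  -> R3 @ bar 3 tick 3 v(2, 3): F4 above C4
  -> R1 @ bar 4 tick 0 v(0, 2): F3/F4 P8 -> A3/A4 P8 similar
  -> R2 @ bar 4 tick 0 v(0, 3): F3/C4 P5 -> A3/A4 P8 similar
  -> R2 @ bar 4 tick 0 v(2, 3): F4/C4 P4 -> A4/A4 P1 similar
  -> R8 @ bar 4 tick 0 v(0, 2): penult P8 not 3rd/6th
  -> R8 @ bar 4 tick 0 v(0, 3): penult P8 not 3rd/6th
  -> R1 @ bar 5 tick 0 v(2, 3): A4/A4 P1 -> B4/B4 P1 similar
  -> R6 @ bar 5 tick 3 v(0, 2): closes on M3
  -> R6 @ bar 5 tick 3 v(0, 3): closes on M3

(0, 0, R5, (0, 2))
(0, 0, R5, (0, 3))
(1, 0, R3, (2, 3))
(1, 0, R4, (0, 3))
(1, 1, R3, (2, 3))
(1, 2, R3, (2, 3))
(1, 3, R3, (2, 3))
(2, 0, R1, (0, 2))
(2, 0, R2, (0, 1))
(3, 0, R1, (0, 2))
(3, 0, R2, (0, 3))
(3, 0, R3, (2, 3))
(3, 0, R7, (3,))
(3, 1, R3, (2, 3))
(3, 2, R3, (2, 3))
(3, 3, R3, (2, 3))
(4, 0, R1, (0, 2))
(4, 0, R2, (0, 3))
(4, 0, R2, (2, 3))
(4, 0, R8, (0, 2))
(4, 0, R8, (0, 3))
(5, 0, R1, (2, 3))
(5, 3, R6, (0, 2))
(5, 3, R6, (0, 3))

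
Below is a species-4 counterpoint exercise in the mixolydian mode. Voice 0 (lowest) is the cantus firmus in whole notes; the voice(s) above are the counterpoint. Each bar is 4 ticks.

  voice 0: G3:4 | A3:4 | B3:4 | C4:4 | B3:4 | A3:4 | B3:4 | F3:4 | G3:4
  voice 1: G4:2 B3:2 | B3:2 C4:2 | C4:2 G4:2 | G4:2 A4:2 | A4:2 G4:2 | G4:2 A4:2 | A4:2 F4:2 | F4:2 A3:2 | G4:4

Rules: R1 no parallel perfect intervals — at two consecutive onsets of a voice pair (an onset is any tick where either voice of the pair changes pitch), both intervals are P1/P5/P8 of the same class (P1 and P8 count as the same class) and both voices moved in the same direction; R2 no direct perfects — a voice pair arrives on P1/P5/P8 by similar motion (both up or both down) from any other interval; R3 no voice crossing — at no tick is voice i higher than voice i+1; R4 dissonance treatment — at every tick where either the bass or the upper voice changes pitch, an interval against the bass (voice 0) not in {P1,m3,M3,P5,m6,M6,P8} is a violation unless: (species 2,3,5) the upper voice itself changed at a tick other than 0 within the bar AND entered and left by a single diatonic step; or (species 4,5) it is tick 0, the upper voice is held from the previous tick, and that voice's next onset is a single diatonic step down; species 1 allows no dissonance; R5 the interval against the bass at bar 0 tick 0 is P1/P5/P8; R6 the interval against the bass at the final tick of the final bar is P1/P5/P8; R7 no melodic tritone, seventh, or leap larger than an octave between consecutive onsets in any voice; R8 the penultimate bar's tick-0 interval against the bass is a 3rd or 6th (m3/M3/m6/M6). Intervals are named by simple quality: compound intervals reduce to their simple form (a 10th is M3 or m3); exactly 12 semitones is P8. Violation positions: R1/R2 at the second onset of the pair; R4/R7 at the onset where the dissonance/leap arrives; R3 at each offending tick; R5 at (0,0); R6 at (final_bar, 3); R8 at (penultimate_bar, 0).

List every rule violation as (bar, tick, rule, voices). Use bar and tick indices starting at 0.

(1, 0, R4, (0, 1))
(2, 0, R4, (0, 1))
(5, 0, R4, (0, 1))
(6, 0, R4, (0, 1))
(6, 2, R4, (0, 1))
(7, 0, R7, (0,))
(7, 0, R8, (0, 1))
(8, 0, R2, (0, 1))
(8, 0, R7, (1,))

bar 0: v0=G3 v1=G4 downbeat P8
bar 1: v0=A3 v1=B3 downbeat M2
bar 2: v0=B3 v1=C4 downbeat m2
bar 3: v0=C4 v1=G4 downbeat P5
bar 4: v0=B3 v1=A4 downbeat m7
bar 5: v0=A3 v1=G4 downbeat m7
bar 6: v0=B3 v1=A4 downbeat m7
bar 7: v0=F3 v1=F4 downbeat P8
bar 8: v0=G3 v1=G4 downbeat P8
  -> R4 @ bar 1 tick 0 v(0, 1): A3/B3 M2 untreated
  -> R4 @ bar 2 tick 0 v(0, 1): B3/C4 m2 untreated
  -> R4 @ bar 5 tick 0 v(0, 1): A3/G4 m7 untreated
  -> R4 @ bar 6 tick 0 v(0, 1): B3/A4 m7 untreated
  -> R4 @ bar 6 tick 2 v(0, 1): B3/F4 TT untreated
  -> R7 @ bar 7 tick 0 v(0,): B3->F3 leap 6st
  -> R8 @ bar 7 tick 0 v(0, 1): penult P8 not 3rd/6th
  -> R2 @ bar 8 tick 0 v(0, 1): F3/A3 M3 -> G3/G4 P8 similar
  -> R7 @ bar 8 tick 0 v(1,): A3->G4 leap 10st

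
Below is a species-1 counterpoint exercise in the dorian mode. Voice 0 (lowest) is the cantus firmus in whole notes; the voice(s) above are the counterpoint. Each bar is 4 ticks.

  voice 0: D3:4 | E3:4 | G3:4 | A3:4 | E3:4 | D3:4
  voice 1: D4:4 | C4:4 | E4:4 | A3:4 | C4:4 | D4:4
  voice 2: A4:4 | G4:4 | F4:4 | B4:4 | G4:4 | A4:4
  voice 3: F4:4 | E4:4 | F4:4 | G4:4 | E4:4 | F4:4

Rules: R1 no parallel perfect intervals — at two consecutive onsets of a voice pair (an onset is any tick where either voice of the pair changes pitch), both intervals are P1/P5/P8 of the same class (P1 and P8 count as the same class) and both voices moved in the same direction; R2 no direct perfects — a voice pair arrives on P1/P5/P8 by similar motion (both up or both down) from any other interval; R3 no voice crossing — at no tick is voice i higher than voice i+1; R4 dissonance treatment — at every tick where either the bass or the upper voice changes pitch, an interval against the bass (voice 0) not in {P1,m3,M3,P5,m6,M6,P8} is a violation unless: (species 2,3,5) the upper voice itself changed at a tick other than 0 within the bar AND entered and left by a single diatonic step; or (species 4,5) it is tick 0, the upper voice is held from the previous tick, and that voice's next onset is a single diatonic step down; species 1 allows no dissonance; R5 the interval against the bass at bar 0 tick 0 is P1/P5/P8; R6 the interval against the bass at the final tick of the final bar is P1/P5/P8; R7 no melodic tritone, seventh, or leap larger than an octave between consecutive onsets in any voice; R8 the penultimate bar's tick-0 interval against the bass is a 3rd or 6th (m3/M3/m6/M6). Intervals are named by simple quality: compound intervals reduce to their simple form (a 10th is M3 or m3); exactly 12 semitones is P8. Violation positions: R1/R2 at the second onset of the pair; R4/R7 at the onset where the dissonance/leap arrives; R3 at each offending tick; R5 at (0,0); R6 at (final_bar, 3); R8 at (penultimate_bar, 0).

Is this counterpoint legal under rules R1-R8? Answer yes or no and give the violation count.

bar 0: v0=D3 v1=D4 v2=A4 v3=F4 (m3)
bar 1: v0=E3 v1=C4 v2=G4 v3=E4 (P8)
bar 2: v0=G3 v1=E4 v2=F4 v3=F4 (m7)
bar 3: v0=A3 v1=A3 v2=B4 v3=G4 (m7)
bar 4: v0=E3 v1=C4 v2=G4 v3=E4 (P8)
bar 5: v0=D3 v1=D4 v2=A4 v3=F4 (m3)
  R3 @ bar0.0: A4 above F4
  R5 @ bar0.0: opens on m3
  R3 @ bar0.1: A4 above F4
  R3 @ bar0.2: A4 above F4
  R3 @ bar0.3: A4 above F4
  R1 @ bar1.0: D4/A4 P5 -> C4/G4 P5 similar
  R3 @ bar1.0: G4 above E4
  R3 @ bar1.1: G4 above E4
  R3 @ bar1.2: G4 above E4
  R3 @ bar1.3: G4 above E4
  R4 @ bar2.0: G3/F4 m7 untreated
  R4 @ bar2.0: G3/F4 m7 untreated
  R3 @ bar3.0: B4 above G4
  R4 @ bar3.0: A3/B4 M2 untreated
  R4 @ bar3.0: A3/G4 m7 untreated
  R7 @ bar3.0: F4->B4 leap 6st
  R3 @ bar3.1: B4 above G4
  R3 @ bar3.2: B4 above G4
  R3 @ bar3.3: B4 above G4
  R2 @ bar4.0: A3/G4 m7 -> E3/E4 P8 similar
  R3 @ bar4.0: G4 above E4
  R8 @ bar4.0: penult P8 not 3rd/6th
  R3 @ bar4.1: G4 above E4
  R3 @ bar4.2: G4 above E4
  R3 @ bar4.3: G4 above E4
  R1 @ bar5.0: C4/G4 P5 -> D4/A4 P5 similar
  R3 @ bar5.0: A4 above F4
  R3 @ bar5.1: A4 above F4
  R3 @ bar5.2: A4 above F4
  R3 @ bar5.3: A4 above F4
  R6 @ bar5.3: closes on m3

No (31 violations)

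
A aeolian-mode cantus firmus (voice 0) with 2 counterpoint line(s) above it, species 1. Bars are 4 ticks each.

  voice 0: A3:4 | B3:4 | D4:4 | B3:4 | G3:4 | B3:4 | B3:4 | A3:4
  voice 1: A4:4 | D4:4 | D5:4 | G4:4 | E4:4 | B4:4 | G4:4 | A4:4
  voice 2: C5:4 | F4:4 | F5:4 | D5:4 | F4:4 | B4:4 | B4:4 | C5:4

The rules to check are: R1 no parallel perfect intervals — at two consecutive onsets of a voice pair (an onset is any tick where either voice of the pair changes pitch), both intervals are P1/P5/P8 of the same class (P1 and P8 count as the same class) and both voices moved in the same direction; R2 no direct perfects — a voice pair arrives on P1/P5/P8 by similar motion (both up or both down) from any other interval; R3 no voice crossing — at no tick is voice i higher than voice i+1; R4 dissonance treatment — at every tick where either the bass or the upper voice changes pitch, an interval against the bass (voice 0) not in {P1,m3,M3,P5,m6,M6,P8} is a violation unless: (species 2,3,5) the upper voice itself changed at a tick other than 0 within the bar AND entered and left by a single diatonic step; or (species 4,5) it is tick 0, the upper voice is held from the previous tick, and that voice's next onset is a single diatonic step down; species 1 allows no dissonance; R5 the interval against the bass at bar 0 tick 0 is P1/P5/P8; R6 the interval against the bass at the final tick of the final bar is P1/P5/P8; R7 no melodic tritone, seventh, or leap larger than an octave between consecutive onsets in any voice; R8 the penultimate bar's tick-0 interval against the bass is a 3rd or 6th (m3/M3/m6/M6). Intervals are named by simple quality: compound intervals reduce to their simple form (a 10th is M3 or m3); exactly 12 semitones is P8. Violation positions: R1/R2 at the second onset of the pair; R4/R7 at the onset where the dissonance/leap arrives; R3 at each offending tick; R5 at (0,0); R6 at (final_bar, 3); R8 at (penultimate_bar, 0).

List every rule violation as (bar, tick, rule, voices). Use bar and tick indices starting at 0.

bar 0: v0=A3 v1=A4 v2=C5 downbeat m3
bar 1: v0=B3 v1=D4 v2=F4 downbeat TT
bar 2: v0=D4 v1=D5 v2=F5 downbeat m3
bar 3: v0=B3 v1=G4 v2=D5 downbeat m3
bar 4: v0=G3 v1=E4 v2=F4 downbeat m7
bar 5: v0=B3 v1=B4 v2=B4 downbeat P8
bar 6: v0=B3 v1=G4 v2=B4 downbeat P8
bar 7: v0=A3 v1=A4 v2=C5 downbeat m3
  -> R5 @ bar 0 tick 0 v(0, 2): opens on m3
  -> R4 @ bar 1 tick 0 v(0, 2): B3/F4 TT untreated
  -> R2 @ bar 2 tick 0 v(0, 1): B3/D4 m3 -> D4/D5 P8 similar
  -> R2 @ bar 3 tick 0 v(1, 2): D5/F5 m3 -> G4/D5 P5 similar
  -> R4 @ bar 4 tick 0 v(0, 2): G3/F4 m7 untreated
  -> R2 @ bar 5 tick 0 v(0, 1): G3/E4 M6 -> B3/B4 P8 similar
  -> R2 @ bar 5 tick 0 v(0, 2): G3/F4 m7 -> B3/B4 P8 similar
  -> R2 @ bar 5 tick 0 v(1, 2): E4/F4 m2 -> B4/B4 P1 similar
  -> R7 @ bar 5 tick 0 v(2,): F4->B4 leap 6st
  -> R8 @ bar 6 tick 0 v(0, 2): penult P8 not 3rd/6th
  -> R6 @ bar 7 tick 3 v(0, 2): closes on m3

(0, 0, R5, (0, 2))
(1, 0, R4, (0, 2))
(2, 0, R2, (0, 1))
(3, 0, R2, (1, 2))
(4, 0, R4, (0, 2))
(5, 0, R2, (0, 1))
(5, 0, R2, (0, 2))
(5, 0, R2, (1, 2))
(5, 0, R7, (2,))
(6, 0, R8, (0, 2))
(7, 3, R6, (0, 2))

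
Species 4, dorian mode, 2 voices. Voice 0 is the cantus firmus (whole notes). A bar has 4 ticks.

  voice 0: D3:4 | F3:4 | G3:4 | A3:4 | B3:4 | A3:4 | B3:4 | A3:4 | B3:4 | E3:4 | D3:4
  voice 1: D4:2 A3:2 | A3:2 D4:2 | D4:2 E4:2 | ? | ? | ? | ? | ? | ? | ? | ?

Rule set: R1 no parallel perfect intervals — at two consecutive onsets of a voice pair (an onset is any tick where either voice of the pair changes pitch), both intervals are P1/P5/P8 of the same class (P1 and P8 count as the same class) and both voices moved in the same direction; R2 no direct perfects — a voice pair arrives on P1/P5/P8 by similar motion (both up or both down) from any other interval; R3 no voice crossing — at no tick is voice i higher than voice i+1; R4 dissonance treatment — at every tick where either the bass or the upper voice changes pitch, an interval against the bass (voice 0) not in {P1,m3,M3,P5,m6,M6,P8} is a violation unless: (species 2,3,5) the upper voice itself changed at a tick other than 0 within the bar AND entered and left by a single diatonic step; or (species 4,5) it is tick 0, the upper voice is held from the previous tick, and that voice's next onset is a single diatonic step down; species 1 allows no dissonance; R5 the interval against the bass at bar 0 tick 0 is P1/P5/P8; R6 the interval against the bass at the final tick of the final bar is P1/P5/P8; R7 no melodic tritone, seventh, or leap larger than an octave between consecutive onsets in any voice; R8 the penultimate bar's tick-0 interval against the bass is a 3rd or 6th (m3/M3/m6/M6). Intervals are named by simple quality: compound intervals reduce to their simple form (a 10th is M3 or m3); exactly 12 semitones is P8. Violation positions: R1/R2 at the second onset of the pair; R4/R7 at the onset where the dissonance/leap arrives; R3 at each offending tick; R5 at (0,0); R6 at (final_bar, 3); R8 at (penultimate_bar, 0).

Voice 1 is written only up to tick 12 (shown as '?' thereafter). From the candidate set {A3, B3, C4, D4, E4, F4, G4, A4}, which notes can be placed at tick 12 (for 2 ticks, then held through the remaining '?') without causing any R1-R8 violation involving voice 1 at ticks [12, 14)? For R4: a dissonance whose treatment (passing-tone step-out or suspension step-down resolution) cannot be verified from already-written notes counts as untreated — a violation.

A3: legal
B3: violates R4
C4: legal
D4: violates R4
E4: legal
F4: legal
G4: violates R4
A4: violates R2

{A3, C4, E4, F4}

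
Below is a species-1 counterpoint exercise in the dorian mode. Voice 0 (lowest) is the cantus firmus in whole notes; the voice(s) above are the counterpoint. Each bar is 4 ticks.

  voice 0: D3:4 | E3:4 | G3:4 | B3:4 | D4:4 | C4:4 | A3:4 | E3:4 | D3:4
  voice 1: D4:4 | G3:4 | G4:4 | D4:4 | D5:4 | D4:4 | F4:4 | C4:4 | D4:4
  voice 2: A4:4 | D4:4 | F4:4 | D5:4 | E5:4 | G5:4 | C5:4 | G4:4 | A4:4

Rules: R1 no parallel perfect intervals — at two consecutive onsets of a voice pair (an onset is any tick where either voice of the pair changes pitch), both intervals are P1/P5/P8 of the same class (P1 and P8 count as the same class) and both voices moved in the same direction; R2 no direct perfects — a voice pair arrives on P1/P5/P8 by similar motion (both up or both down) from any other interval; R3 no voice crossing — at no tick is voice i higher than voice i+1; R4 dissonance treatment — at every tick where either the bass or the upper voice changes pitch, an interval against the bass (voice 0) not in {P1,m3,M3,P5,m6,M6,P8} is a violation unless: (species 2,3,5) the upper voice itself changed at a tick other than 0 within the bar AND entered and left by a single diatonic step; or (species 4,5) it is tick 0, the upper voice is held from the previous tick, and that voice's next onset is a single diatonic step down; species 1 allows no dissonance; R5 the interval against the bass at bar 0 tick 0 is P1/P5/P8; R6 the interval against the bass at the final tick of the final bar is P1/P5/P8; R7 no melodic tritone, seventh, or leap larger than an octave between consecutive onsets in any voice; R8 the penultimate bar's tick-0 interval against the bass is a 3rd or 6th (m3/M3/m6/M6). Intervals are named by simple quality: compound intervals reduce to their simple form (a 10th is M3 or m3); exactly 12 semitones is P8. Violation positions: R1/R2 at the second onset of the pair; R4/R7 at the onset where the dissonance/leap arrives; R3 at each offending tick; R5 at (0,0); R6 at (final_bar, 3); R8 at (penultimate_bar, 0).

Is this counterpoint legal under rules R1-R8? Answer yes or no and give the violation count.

No (13 violations)

bar 0: v0=D3 v1=D4 v2=A4 (P5)
bar 1: v0=E3 v1=G3 v2=D4 (m7)
bar 2: v0=G3 v1=G4 v2=F4 (m7)
bar 3: v0=B3 v1=D4 v2=D5 (m3)
bar 4: v0=D4 v1=D5 v2=E5 (M2)
bar 5: v0=C4 v1=D4 v2=G5 (P5)
bar 6: v0=A3 v1=F4 v2=C5 (m3)
bar 7: v0=E3 v1=C4 v2=G4 (m3)
bar 8: v0=D3 v1=D4 v2=A4 (P5)
  R1 @ bar1.0: D4/A4 P5 -> G3/D4 P5 similar
  R4 @ bar1.0: E3/D4 m7 untreated
  R2 @ bar2.0: E3/G3 m3 -> G3/G4 P8 similar
  R3 @ bar2.0: G4 above F4
  R4 @ bar2.0: G3/F4 m7 untreated
  R3 @ bar2.1: G4 above F4
  R3 @ bar2.2: G4 above F4
  R3 @ bar2.3: G4 above F4
  R2 @ bar4.0: B3/D4 m3 -> D4/D5 P8 similar
  R4 @ bar4.0: D4/E5 M2 untreated
  R4 @ bar5.0: C4/D4 M2 untreated
  R1 @ bar7.0: F4/C5 P5 -> C4/G4 P5 similar
  R1 @ bar8.0: C4/G4 P5 -> D4/A4 P5 similar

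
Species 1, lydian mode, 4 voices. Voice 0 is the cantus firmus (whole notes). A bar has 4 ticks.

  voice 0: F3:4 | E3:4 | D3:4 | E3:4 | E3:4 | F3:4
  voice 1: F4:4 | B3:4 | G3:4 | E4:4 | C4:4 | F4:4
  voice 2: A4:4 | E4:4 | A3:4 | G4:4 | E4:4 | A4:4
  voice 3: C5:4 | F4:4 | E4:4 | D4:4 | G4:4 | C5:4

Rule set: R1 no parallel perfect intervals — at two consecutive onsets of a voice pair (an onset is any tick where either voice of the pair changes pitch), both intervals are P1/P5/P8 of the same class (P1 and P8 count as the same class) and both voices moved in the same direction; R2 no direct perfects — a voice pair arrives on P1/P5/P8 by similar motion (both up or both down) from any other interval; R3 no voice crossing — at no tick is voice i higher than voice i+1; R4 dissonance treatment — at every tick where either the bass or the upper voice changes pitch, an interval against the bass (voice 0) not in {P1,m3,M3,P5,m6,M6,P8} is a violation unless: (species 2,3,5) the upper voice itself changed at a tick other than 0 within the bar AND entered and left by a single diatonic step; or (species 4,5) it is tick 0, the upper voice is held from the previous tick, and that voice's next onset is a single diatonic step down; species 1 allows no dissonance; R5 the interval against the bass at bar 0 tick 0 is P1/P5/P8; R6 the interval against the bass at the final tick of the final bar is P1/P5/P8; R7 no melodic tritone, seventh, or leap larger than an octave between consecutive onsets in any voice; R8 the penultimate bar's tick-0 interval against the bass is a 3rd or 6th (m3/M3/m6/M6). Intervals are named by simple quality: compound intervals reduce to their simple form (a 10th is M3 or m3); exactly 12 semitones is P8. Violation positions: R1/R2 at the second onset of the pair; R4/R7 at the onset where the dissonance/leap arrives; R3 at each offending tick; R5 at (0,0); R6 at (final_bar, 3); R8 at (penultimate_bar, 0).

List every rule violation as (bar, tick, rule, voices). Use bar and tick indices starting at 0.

bar 0: v0=F3 v1=F4 v2=A4 v3=C5 downbeat P5
bar 1: v0=E3 v1=B3 v2=E4 v3=F4 downbeat m2
bar 2: v0=D3 v1=G3 v2=A3 v3=E4 downbeat M2
bar 3: v0=E3 v1=E4 v2=G4 v3=D4 downbeat m7
bar 4: v0=E3 v1=C4 v2=E4 v3=G4 downbeat m3
bar 5: v0=F3 v1=F4 v2=A4 v3=C5 downbeat P5
  -> R5 @ bar 0 tick 0 v(0, 2): opens on M3
  -> R2 @ bar 1 tick 0 v(0, 1): F3/F4 P8 -> E3/B3 P5 similar
  -> R2 @ bar 1 tick 0 v(0, 2): F3/A4 M3 -> E3/E4 P8 similar
  -> R4 @ bar 1 tick 0 v(0, 3): E3/F4 m2 untreated
  -> R7 @ bar 1 tick 0 v(1,): F4->B3 leap 6st
  -> R2 @ bar 2 tick 0 v(0, 2): E3/E4 P8 -> D3/A3 P5 similar
  -> R2 @ bar 2 tick 0 v(2, 3): E4/F4 m2 -> A3/E4 P5 similar
  -> R4 @ bar 2 tick 0 v(0, 1): D3/G3 P4 untreated
  -> R4 @ bar 2 tick 0 v(0, 3): D3/E4 M2 untreated
  -> R2 @ bar 3 tick 0 v(0, 1): D3/G3 P4 -> E3/E4 P8 similar
  -> R3 @ bar 3 tick 0 v(2, 3): G4 above D4
  -> R4 @ bar 3 tick 0 v(0, 3): E3/D4 m7 untreated
  -> R7 @ bar 3 tick 0 v(2,): A3->G4 leap 10st
  -> R3 @ bar 3 tick 1 v(2, 3): G4 above D4
  -> R3 @ bar 3 tick 2 v(2, 3): G4 above D4
  -> R3 @ bar 3 tick 3 v(2, 3): G4 above D4
  -> R8 @ bar 4 tick 0 v(0, 2): penult P8 not 3rd/6th
  -> R1 @ bar 5 tick 0 v(1, 3): C4/G4 P5 -> F4/C5 P5 similar
  -> R2 @ bar 5 tick 0 v(0, 1): E3/C4 m6 -> F3/F4 P8 similar
  -> R2 @ bar 5 tick 0 v(0, 3): E3/G4 m3 -> F3/C5 P5 similar
  -> R6 @ bar 5 tick 3 v(0, 2): closes on M3

(0, 0, R5, (0, 2))
(1, 0, R2, (0, 1))
(1, 0, R2, (0, 2))
(1, 0, R4, (0, 3))
(1, 0, R7, (1,))
(2, 0, R2, (0, 2))
(2, 0, R2, (2, 3))
(2, 0, R4, (0, 1))
(2, 0, R4, (0, 3))
(3, 0, R2, (0, 1))
(3, 0, R3, (2, 3))
(3, 0, R4, (0, 3))
(3, 0, R7, (2,))
(3, 1, R3, (2, 3))
(3, 2, R3, (2, 3))
(3, 3, R3, (2, 3))
(4, 0, R8, (0, 2))
(5, 0, R1, (1, 3))
(5, 0, R2, (0, 1))
(5, 0, R2, (0, 3))
(5, 3, R6, (0, 2))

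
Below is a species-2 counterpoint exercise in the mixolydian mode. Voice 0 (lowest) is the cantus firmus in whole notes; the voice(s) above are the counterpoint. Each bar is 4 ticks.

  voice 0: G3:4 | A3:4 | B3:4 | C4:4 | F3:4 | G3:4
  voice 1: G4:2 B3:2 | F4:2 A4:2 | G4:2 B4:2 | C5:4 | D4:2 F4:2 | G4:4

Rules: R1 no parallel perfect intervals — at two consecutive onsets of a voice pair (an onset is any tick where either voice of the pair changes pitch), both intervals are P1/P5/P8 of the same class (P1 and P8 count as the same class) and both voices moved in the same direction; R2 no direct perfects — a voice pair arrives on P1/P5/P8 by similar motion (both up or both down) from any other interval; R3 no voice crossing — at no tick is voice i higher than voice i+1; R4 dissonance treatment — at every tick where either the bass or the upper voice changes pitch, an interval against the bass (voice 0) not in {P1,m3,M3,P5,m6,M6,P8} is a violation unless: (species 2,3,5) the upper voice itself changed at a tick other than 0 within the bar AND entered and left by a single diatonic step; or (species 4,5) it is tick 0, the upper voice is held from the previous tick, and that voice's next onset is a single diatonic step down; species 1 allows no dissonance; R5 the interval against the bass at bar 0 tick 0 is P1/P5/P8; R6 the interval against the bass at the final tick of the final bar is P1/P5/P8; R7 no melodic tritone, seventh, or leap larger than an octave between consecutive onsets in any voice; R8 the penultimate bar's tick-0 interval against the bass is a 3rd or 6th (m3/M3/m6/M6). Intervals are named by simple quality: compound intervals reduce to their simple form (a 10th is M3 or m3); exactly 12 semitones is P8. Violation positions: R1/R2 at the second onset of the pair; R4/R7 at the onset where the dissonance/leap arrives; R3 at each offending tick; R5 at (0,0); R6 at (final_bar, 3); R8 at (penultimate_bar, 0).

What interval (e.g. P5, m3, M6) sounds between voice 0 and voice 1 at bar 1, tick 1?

voice 0=A3 voice 1=F4 -> m6

m6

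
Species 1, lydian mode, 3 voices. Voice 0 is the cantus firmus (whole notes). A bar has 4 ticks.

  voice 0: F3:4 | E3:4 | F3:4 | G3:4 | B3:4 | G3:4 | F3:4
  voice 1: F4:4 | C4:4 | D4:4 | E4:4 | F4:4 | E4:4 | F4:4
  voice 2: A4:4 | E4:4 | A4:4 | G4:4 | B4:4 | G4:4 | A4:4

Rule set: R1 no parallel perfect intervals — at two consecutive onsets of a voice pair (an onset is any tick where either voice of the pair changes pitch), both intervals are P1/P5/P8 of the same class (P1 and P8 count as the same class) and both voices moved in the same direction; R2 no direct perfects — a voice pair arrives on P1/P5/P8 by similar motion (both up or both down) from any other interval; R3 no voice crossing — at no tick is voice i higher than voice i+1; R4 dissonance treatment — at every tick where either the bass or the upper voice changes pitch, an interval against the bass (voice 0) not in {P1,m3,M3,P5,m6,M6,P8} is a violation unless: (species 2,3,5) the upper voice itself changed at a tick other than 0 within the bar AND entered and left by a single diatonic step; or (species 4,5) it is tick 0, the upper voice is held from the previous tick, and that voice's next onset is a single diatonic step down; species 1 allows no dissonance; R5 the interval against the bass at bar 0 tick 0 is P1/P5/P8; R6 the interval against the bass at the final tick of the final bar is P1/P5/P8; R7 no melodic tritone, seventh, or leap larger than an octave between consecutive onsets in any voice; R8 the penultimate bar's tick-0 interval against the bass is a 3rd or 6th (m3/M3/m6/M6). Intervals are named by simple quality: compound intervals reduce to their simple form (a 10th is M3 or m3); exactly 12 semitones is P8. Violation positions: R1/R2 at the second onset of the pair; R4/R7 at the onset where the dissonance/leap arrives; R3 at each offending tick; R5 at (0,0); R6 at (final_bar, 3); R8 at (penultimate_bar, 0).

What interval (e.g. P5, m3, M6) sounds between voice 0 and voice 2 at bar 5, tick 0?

P8

voice 0=G3 voice 2=G4 -> P8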